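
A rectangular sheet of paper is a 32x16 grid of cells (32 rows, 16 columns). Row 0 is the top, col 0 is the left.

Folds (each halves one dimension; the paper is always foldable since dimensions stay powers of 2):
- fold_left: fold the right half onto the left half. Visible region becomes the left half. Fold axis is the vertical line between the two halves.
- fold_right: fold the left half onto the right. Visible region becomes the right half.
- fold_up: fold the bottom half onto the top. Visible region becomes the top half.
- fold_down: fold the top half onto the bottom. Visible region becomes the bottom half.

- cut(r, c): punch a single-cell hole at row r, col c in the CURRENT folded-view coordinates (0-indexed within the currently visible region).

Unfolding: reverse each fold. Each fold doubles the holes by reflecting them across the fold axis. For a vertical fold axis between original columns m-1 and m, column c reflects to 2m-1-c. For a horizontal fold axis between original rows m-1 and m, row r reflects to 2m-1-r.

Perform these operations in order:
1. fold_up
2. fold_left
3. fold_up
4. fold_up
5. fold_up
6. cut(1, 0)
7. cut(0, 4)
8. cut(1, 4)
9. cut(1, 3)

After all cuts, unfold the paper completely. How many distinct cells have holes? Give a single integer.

Answer: 128

Derivation:
Op 1 fold_up: fold axis h@16; visible region now rows[0,16) x cols[0,16) = 16x16
Op 2 fold_left: fold axis v@8; visible region now rows[0,16) x cols[0,8) = 16x8
Op 3 fold_up: fold axis h@8; visible region now rows[0,8) x cols[0,8) = 8x8
Op 4 fold_up: fold axis h@4; visible region now rows[0,4) x cols[0,8) = 4x8
Op 5 fold_up: fold axis h@2; visible region now rows[0,2) x cols[0,8) = 2x8
Op 6 cut(1, 0): punch at orig (1,0); cuts so far [(1, 0)]; region rows[0,2) x cols[0,8) = 2x8
Op 7 cut(0, 4): punch at orig (0,4); cuts so far [(0, 4), (1, 0)]; region rows[0,2) x cols[0,8) = 2x8
Op 8 cut(1, 4): punch at orig (1,4); cuts so far [(0, 4), (1, 0), (1, 4)]; region rows[0,2) x cols[0,8) = 2x8
Op 9 cut(1, 3): punch at orig (1,3); cuts so far [(0, 4), (1, 0), (1, 3), (1, 4)]; region rows[0,2) x cols[0,8) = 2x8
Unfold 1 (reflect across h@2): 8 holes -> [(0, 4), (1, 0), (1, 3), (1, 4), (2, 0), (2, 3), (2, 4), (3, 4)]
Unfold 2 (reflect across h@4): 16 holes -> [(0, 4), (1, 0), (1, 3), (1, 4), (2, 0), (2, 3), (2, 4), (3, 4), (4, 4), (5, 0), (5, 3), (5, 4), (6, 0), (6, 3), (6, 4), (7, 4)]
Unfold 3 (reflect across h@8): 32 holes -> [(0, 4), (1, 0), (1, 3), (1, 4), (2, 0), (2, 3), (2, 4), (3, 4), (4, 4), (5, 0), (5, 3), (5, 4), (6, 0), (6, 3), (6, 4), (7, 4), (8, 4), (9, 0), (9, 3), (9, 4), (10, 0), (10, 3), (10, 4), (11, 4), (12, 4), (13, 0), (13, 3), (13, 4), (14, 0), (14, 3), (14, 4), (15, 4)]
Unfold 4 (reflect across v@8): 64 holes -> [(0, 4), (0, 11), (1, 0), (1, 3), (1, 4), (1, 11), (1, 12), (1, 15), (2, 0), (2, 3), (2, 4), (2, 11), (2, 12), (2, 15), (3, 4), (3, 11), (4, 4), (4, 11), (5, 0), (5, 3), (5, 4), (5, 11), (5, 12), (5, 15), (6, 0), (6, 3), (6, 4), (6, 11), (6, 12), (6, 15), (7, 4), (7, 11), (8, 4), (8, 11), (9, 0), (9, 3), (9, 4), (9, 11), (9, 12), (9, 15), (10, 0), (10, 3), (10, 4), (10, 11), (10, 12), (10, 15), (11, 4), (11, 11), (12, 4), (12, 11), (13, 0), (13, 3), (13, 4), (13, 11), (13, 12), (13, 15), (14, 0), (14, 3), (14, 4), (14, 11), (14, 12), (14, 15), (15, 4), (15, 11)]
Unfold 5 (reflect across h@16): 128 holes -> [(0, 4), (0, 11), (1, 0), (1, 3), (1, 4), (1, 11), (1, 12), (1, 15), (2, 0), (2, 3), (2, 4), (2, 11), (2, 12), (2, 15), (3, 4), (3, 11), (4, 4), (4, 11), (5, 0), (5, 3), (5, 4), (5, 11), (5, 12), (5, 15), (6, 0), (6, 3), (6, 4), (6, 11), (6, 12), (6, 15), (7, 4), (7, 11), (8, 4), (8, 11), (9, 0), (9, 3), (9, 4), (9, 11), (9, 12), (9, 15), (10, 0), (10, 3), (10, 4), (10, 11), (10, 12), (10, 15), (11, 4), (11, 11), (12, 4), (12, 11), (13, 0), (13, 3), (13, 4), (13, 11), (13, 12), (13, 15), (14, 0), (14, 3), (14, 4), (14, 11), (14, 12), (14, 15), (15, 4), (15, 11), (16, 4), (16, 11), (17, 0), (17, 3), (17, 4), (17, 11), (17, 12), (17, 15), (18, 0), (18, 3), (18, 4), (18, 11), (18, 12), (18, 15), (19, 4), (19, 11), (20, 4), (20, 11), (21, 0), (21, 3), (21, 4), (21, 11), (21, 12), (21, 15), (22, 0), (22, 3), (22, 4), (22, 11), (22, 12), (22, 15), (23, 4), (23, 11), (24, 4), (24, 11), (25, 0), (25, 3), (25, 4), (25, 11), (25, 12), (25, 15), (26, 0), (26, 3), (26, 4), (26, 11), (26, 12), (26, 15), (27, 4), (27, 11), (28, 4), (28, 11), (29, 0), (29, 3), (29, 4), (29, 11), (29, 12), (29, 15), (30, 0), (30, 3), (30, 4), (30, 11), (30, 12), (30, 15), (31, 4), (31, 11)]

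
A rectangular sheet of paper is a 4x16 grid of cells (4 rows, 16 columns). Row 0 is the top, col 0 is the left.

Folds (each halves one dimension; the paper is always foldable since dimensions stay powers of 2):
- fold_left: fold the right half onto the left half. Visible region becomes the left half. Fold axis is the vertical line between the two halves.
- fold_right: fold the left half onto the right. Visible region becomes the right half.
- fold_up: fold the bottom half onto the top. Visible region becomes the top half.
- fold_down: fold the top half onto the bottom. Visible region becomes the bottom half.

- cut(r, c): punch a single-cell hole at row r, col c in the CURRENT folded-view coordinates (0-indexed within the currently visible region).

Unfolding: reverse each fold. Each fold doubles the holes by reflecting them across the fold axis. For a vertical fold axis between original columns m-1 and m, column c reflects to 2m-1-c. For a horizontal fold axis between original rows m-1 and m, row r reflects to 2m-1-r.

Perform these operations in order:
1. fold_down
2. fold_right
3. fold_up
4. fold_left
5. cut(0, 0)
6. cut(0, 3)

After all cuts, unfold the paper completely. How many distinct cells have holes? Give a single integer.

Answer: 32

Derivation:
Op 1 fold_down: fold axis h@2; visible region now rows[2,4) x cols[0,16) = 2x16
Op 2 fold_right: fold axis v@8; visible region now rows[2,4) x cols[8,16) = 2x8
Op 3 fold_up: fold axis h@3; visible region now rows[2,3) x cols[8,16) = 1x8
Op 4 fold_left: fold axis v@12; visible region now rows[2,3) x cols[8,12) = 1x4
Op 5 cut(0, 0): punch at orig (2,8); cuts so far [(2, 8)]; region rows[2,3) x cols[8,12) = 1x4
Op 6 cut(0, 3): punch at orig (2,11); cuts so far [(2, 8), (2, 11)]; region rows[2,3) x cols[8,12) = 1x4
Unfold 1 (reflect across v@12): 4 holes -> [(2, 8), (2, 11), (2, 12), (2, 15)]
Unfold 2 (reflect across h@3): 8 holes -> [(2, 8), (2, 11), (2, 12), (2, 15), (3, 8), (3, 11), (3, 12), (3, 15)]
Unfold 3 (reflect across v@8): 16 holes -> [(2, 0), (2, 3), (2, 4), (2, 7), (2, 8), (2, 11), (2, 12), (2, 15), (3, 0), (3, 3), (3, 4), (3, 7), (3, 8), (3, 11), (3, 12), (3, 15)]
Unfold 4 (reflect across h@2): 32 holes -> [(0, 0), (0, 3), (0, 4), (0, 7), (0, 8), (0, 11), (0, 12), (0, 15), (1, 0), (1, 3), (1, 4), (1, 7), (1, 8), (1, 11), (1, 12), (1, 15), (2, 0), (2, 3), (2, 4), (2, 7), (2, 8), (2, 11), (2, 12), (2, 15), (3, 0), (3, 3), (3, 4), (3, 7), (3, 8), (3, 11), (3, 12), (3, 15)]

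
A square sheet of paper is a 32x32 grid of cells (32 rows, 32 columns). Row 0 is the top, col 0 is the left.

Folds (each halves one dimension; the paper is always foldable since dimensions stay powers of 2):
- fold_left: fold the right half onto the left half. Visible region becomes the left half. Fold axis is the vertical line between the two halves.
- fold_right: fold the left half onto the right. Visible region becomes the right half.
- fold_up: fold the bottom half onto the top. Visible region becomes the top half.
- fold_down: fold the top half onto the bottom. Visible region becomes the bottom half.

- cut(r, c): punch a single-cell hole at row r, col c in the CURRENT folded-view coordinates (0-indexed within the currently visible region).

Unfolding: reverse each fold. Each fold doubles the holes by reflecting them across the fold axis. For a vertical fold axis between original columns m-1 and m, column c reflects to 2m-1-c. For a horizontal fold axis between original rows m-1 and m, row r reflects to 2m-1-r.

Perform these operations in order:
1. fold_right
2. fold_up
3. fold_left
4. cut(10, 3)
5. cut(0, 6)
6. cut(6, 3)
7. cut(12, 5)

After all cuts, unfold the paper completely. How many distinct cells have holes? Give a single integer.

Op 1 fold_right: fold axis v@16; visible region now rows[0,32) x cols[16,32) = 32x16
Op 2 fold_up: fold axis h@16; visible region now rows[0,16) x cols[16,32) = 16x16
Op 3 fold_left: fold axis v@24; visible region now rows[0,16) x cols[16,24) = 16x8
Op 4 cut(10, 3): punch at orig (10,19); cuts so far [(10, 19)]; region rows[0,16) x cols[16,24) = 16x8
Op 5 cut(0, 6): punch at orig (0,22); cuts so far [(0, 22), (10, 19)]; region rows[0,16) x cols[16,24) = 16x8
Op 6 cut(6, 3): punch at orig (6,19); cuts so far [(0, 22), (6, 19), (10, 19)]; region rows[0,16) x cols[16,24) = 16x8
Op 7 cut(12, 5): punch at orig (12,21); cuts so far [(0, 22), (6, 19), (10, 19), (12, 21)]; region rows[0,16) x cols[16,24) = 16x8
Unfold 1 (reflect across v@24): 8 holes -> [(0, 22), (0, 25), (6, 19), (6, 28), (10, 19), (10, 28), (12, 21), (12, 26)]
Unfold 2 (reflect across h@16): 16 holes -> [(0, 22), (0, 25), (6, 19), (6, 28), (10, 19), (10, 28), (12, 21), (12, 26), (19, 21), (19, 26), (21, 19), (21, 28), (25, 19), (25, 28), (31, 22), (31, 25)]
Unfold 3 (reflect across v@16): 32 holes -> [(0, 6), (0, 9), (0, 22), (0, 25), (6, 3), (6, 12), (6, 19), (6, 28), (10, 3), (10, 12), (10, 19), (10, 28), (12, 5), (12, 10), (12, 21), (12, 26), (19, 5), (19, 10), (19, 21), (19, 26), (21, 3), (21, 12), (21, 19), (21, 28), (25, 3), (25, 12), (25, 19), (25, 28), (31, 6), (31, 9), (31, 22), (31, 25)]

Answer: 32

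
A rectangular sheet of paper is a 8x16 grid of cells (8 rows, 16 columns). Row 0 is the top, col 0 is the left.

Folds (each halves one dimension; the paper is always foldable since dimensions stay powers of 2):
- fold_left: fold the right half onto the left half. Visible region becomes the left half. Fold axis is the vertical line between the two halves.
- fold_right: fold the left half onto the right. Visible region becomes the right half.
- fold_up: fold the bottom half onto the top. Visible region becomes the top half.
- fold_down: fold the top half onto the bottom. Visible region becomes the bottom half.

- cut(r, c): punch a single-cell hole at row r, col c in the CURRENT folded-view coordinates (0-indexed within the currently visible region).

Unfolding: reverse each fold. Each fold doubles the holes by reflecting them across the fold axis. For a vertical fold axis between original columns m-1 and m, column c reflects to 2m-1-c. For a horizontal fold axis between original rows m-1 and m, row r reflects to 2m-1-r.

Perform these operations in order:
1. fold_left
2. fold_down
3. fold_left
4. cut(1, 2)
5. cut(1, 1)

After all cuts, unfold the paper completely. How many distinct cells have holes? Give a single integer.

Answer: 16

Derivation:
Op 1 fold_left: fold axis v@8; visible region now rows[0,8) x cols[0,8) = 8x8
Op 2 fold_down: fold axis h@4; visible region now rows[4,8) x cols[0,8) = 4x8
Op 3 fold_left: fold axis v@4; visible region now rows[4,8) x cols[0,4) = 4x4
Op 4 cut(1, 2): punch at orig (5,2); cuts so far [(5, 2)]; region rows[4,8) x cols[0,4) = 4x4
Op 5 cut(1, 1): punch at orig (5,1); cuts so far [(5, 1), (5, 2)]; region rows[4,8) x cols[0,4) = 4x4
Unfold 1 (reflect across v@4): 4 holes -> [(5, 1), (5, 2), (5, 5), (5, 6)]
Unfold 2 (reflect across h@4): 8 holes -> [(2, 1), (2, 2), (2, 5), (2, 6), (5, 1), (5, 2), (5, 5), (5, 6)]
Unfold 3 (reflect across v@8): 16 holes -> [(2, 1), (2, 2), (2, 5), (2, 6), (2, 9), (2, 10), (2, 13), (2, 14), (5, 1), (5, 2), (5, 5), (5, 6), (5, 9), (5, 10), (5, 13), (5, 14)]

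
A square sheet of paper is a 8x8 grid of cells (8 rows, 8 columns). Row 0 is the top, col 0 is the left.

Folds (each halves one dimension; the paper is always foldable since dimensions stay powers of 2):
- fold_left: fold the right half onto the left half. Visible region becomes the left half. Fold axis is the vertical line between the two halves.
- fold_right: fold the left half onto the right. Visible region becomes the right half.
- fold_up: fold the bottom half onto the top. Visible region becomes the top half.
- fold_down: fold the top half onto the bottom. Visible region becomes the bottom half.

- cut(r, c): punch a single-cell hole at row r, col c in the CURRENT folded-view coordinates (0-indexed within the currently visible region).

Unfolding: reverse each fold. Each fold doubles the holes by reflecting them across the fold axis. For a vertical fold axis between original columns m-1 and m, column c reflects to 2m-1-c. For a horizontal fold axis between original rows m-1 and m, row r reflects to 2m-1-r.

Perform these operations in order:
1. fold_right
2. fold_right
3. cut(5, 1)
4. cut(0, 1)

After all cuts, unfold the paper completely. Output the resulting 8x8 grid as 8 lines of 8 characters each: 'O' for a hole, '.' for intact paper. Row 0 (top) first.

Op 1 fold_right: fold axis v@4; visible region now rows[0,8) x cols[4,8) = 8x4
Op 2 fold_right: fold axis v@6; visible region now rows[0,8) x cols[6,8) = 8x2
Op 3 cut(5, 1): punch at orig (5,7); cuts so far [(5, 7)]; region rows[0,8) x cols[6,8) = 8x2
Op 4 cut(0, 1): punch at orig (0,7); cuts so far [(0, 7), (5, 7)]; region rows[0,8) x cols[6,8) = 8x2
Unfold 1 (reflect across v@6): 4 holes -> [(0, 4), (0, 7), (5, 4), (5, 7)]
Unfold 2 (reflect across v@4): 8 holes -> [(0, 0), (0, 3), (0, 4), (0, 7), (5, 0), (5, 3), (5, 4), (5, 7)]

Answer: O..OO..O
........
........
........
........
O..OO..O
........
........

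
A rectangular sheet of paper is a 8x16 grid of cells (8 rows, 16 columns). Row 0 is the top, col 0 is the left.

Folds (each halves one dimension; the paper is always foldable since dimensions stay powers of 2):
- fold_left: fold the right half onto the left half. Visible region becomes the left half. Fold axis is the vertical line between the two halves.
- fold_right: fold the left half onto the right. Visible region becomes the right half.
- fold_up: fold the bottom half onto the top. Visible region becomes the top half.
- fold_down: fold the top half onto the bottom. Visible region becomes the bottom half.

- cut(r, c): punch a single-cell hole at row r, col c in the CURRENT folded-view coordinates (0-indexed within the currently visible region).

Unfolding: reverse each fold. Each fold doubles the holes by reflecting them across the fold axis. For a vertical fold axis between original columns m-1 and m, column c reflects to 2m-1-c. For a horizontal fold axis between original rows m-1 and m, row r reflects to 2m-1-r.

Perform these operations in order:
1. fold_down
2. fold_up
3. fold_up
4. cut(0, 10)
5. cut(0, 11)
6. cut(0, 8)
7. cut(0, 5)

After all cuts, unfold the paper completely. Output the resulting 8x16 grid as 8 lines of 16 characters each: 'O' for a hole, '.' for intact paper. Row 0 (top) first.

Op 1 fold_down: fold axis h@4; visible region now rows[4,8) x cols[0,16) = 4x16
Op 2 fold_up: fold axis h@6; visible region now rows[4,6) x cols[0,16) = 2x16
Op 3 fold_up: fold axis h@5; visible region now rows[4,5) x cols[0,16) = 1x16
Op 4 cut(0, 10): punch at orig (4,10); cuts so far [(4, 10)]; region rows[4,5) x cols[0,16) = 1x16
Op 5 cut(0, 11): punch at orig (4,11); cuts so far [(4, 10), (4, 11)]; region rows[4,5) x cols[0,16) = 1x16
Op 6 cut(0, 8): punch at orig (4,8); cuts so far [(4, 8), (4, 10), (4, 11)]; region rows[4,5) x cols[0,16) = 1x16
Op 7 cut(0, 5): punch at orig (4,5); cuts so far [(4, 5), (4, 8), (4, 10), (4, 11)]; region rows[4,5) x cols[0,16) = 1x16
Unfold 1 (reflect across h@5): 8 holes -> [(4, 5), (4, 8), (4, 10), (4, 11), (5, 5), (5, 8), (5, 10), (5, 11)]
Unfold 2 (reflect across h@6): 16 holes -> [(4, 5), (4, 8), (4, 10), (4, 11), (5, 5), (5, 8), (5, 10), (5, 11), (6, 5), (6, 8), (6, 10), (6, 11), (7, 5), (7, 8), (7, 10), (7, 11)]
Unfold 3 (reflect across h@4): 32 holes -> [(0, 5), (0, 8), (0, 10), (0, 11), (1, 5), (1, 8), (1, 10), (1, 11), (2, 5), (2, 8), (2, 10), (2, 11), (3, 5), (3, 8), (3, 10), (3, 11), (4, 5), (4, 8), (4, 10), (4, 11), (5, 5), (5, 8), (5, 10), (5, 11), (6, 5), (6, 8), (6, 10), (6, 11), (7, 5), (7, 8), (7, 10), (7, 11)]

Answer: .....O..O.OO....
.....O..O.OO....
.....O..O.OO....
.....O..O.OO....
.....O..O.OO....
.....O..O.OO....
.....O..O.OO....
.....O..O.OO....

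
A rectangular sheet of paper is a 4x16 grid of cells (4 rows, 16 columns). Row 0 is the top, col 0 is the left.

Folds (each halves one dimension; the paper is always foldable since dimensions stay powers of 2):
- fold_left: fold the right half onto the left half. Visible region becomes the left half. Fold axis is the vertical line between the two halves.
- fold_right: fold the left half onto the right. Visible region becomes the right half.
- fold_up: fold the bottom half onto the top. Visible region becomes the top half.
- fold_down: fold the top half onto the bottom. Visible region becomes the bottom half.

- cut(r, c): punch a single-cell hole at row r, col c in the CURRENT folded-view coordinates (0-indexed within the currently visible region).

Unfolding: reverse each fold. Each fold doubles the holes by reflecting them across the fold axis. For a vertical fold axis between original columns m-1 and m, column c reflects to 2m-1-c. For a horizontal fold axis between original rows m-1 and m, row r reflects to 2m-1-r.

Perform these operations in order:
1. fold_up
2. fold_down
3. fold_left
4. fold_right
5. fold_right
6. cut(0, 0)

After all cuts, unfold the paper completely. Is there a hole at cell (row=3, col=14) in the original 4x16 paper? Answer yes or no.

Answer: yes

Derivation:
Op 1 fold_up: fold axis h@2; visible region now rows[0,2) x cols[0,16) = 2x16
Op 2 fold_down: fold axis h@1; visible region now rows[1,2) x cols[0,16) = 1x16
Op 3 fold_left: fold axis v@8; visible region now rows[1,2) x cols[0,8) = 1x8
Op 4 fold_right: fold axis v@4; visible region now rows[1,2) x cols[4,8) = 1x4
Op 5 fold_right: fold axis v@6; visible region now rows[1,2) x cols[6,8) = 1x2
Op 6 cut(0, 0): punch at orig (1,6); cuts so far [(1, 6)]; region rows[1,2) x cols[6,8) = 1x2
Unfold 1 (reflect across v@6): 2 holes -> [(1, 5), (1, 6)]
Unfold 2 (reflect across v@4): 4 holes -> [(1, 1), (1, 2), (1, 5), (1, 6)]
Unfold 3 (reflect across v@8): 8 holes -> [(1, 1), (1, 2), (1, 5), (1, 6), (1, 9), (1, 10), (1, 13), (1, 14)]
Unfold 4 (reflect across h@1): 16 holes -> [(0, 1), (0, 2), (0, 5), (0, 6), (0, 9), (0, 10), (0, 13), (0, 14), (1, 1), (1, 2), (1, 5), (1, 6), (1, 9), (1, 10), (1, 13), (1, 14)]
Unfold 5 (reflect across h@2): 32 holes -> [(0, 1), (0, 2), (0, 5), (0, 6), (0, 9), (0, 10), (0, 13), (0, 14), (1, 1), (1, 2), (1, 5), (1, 6), (1, 9), (1, 10), (1, 13), (1, 14), (2, 1), (2, 2), (2, 5), (2, 6), (2, 9), (2, 10), (2, 13), (2, 14), (3, 1), (3, 2), (3, 5), (3, 6), (3, 9), (3, 10), (3, 13), (3, 14)]
Holes: [(0, 1), (0, 2), (0, 5), (0, 6), (0, 9), (0, 10), (0, 13), (0, 14), (1, 1), (1, 2), (1, 5), (1, 6), (1, 9), (1, 10), (1, 13), (1, 14), (2, 1), (2, 2), (2, 5), (2, 6), (2, 9), (2, 10), (2, 13), (2, 14), (3, 1), (3, 2), (3, 5), (3, 6), (3, 9), (3, 10), (3, 13), (3, 14)]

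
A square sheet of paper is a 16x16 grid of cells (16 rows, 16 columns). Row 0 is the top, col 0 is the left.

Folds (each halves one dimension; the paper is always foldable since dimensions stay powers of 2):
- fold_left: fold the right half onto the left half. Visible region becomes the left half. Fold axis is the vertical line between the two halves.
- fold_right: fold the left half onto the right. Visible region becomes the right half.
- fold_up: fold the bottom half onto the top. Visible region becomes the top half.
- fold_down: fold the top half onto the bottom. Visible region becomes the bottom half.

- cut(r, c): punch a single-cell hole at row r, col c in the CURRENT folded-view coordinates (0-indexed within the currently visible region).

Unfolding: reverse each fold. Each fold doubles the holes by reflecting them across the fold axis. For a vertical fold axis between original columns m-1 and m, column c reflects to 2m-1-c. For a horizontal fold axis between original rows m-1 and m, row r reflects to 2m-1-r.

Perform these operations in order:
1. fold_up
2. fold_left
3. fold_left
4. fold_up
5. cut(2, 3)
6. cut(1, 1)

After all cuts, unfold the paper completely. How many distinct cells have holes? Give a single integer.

Op 1 fold_up: fold axis h@8; visible region now rows[0,8) x cols[0,16) = 8x16
Op 2 fold_left: fold axis v@8; visible region now rows[0,8) x cols[0,8) = 8x8
Op 3 fold_left: fold axis v@4; visible region now rows[0,8) x cols[0,4) = 8x4
Op 4 fold_up: fold axis h@4; visible region now rows[0,4) x cols[0,4) = 4x4
Op 5 cut(2, 3): punch at orig (2,3); cuts so far [(2, 3)]; region rows[0,4) x cols[0,4) = 4x4
Op 6 cut(1, 1): punch at orig (1,1); cuts so far [(1, 1), (2, 3)]; region rows[0,4) x cols[0,4) = 4x4
Unfold 1 (reflect across h@4): 4 holes -> [(1, 1), (2, 3), (5, 3), (6, 1)]
Unfold 2 (reflect across v@4): 8 holes -> [(1, 1), (1, 6), (2, 3), (2, 4), (5, 3), (5, 4), (6, 1), (6, 6)]
Unfold 3 (reflect across v@8): 16 holes -> [(1, 1), (1, 6), (1, 9), (1, 14), (2, 3), (2, 4), (2, 11), (2, 12), (5, 3), (5, 4), (5, 11), (5, 12), (6, 1), (6, 6), (6, 9), (6, 14)]
Unfold 4 (reflect across h@8): 32 holes -> [(1, 1), (1, 6), (1, 9), (1, 14), (2, 3), (2, 4), (2, 11), (2, 12), (5, 3), (5, 4), (5, 11), (5, 12), (6, 1), (6, 6), (6, 9), (6, 14), (9, 1), (9, 6), (9, 9), (9, 14), (10, 3), (10, 4), (10, 11), (10, 12), (13, 3), (13, 4), (13, 11), (13, 12), (14, 1), (14, 6), (14, 9), (14, 14)]

Answer: 32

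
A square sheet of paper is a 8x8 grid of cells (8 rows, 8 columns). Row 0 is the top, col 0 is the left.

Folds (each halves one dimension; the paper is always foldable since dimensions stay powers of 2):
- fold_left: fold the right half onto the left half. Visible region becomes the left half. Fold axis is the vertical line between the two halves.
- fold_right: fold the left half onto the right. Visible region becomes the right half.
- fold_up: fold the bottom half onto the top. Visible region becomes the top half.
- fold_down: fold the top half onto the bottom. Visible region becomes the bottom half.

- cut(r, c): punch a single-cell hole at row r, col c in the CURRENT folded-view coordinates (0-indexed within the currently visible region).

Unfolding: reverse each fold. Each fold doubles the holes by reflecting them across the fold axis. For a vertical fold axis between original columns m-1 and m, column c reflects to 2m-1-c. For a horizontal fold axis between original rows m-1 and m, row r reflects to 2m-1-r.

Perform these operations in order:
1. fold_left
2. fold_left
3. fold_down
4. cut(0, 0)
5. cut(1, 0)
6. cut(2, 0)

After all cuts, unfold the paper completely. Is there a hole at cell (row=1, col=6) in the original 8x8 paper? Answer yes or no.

Op 1 fold_left: fold axis v@4; visible region now rows[0,8) x cols[0,4) = 8x4
Op 2 fold_left: fold axis v@2; visible region now rows[0,8) x cols[0,2) = 8x2
Op 3 fold_down: fold axis h@4; visible region now rows[4,8) x cols[0,2) = 4x2
Op 4 cut(0, 0): punch at orig (4,0); cuts so far [(4, 0)]; region rows[4,8) x cols[0,2) = 4x2
Op 5 cut(1, 0): punch at orig (5,0); cuts so far [(4, 0), (5, 0)]; region rows[4,8) x cols[0,2) = 4x2
Op 6 cut(2, 0): punch at orig (6,0); cuts so far [(4, 0), (5, 0), (6, 0)]; region rows[4,8) x cols[0,2) = 4x2
Unfold 1 (reflect across h@4): 6 holes -> [(1, 0), (2, 0), (3, 0), (4, 0), (5, 0), (6, 0)]
Unfold 2 (reflect across v@2): 12 holes -> [(1, 0), (1, 3), (2, 0), (2, 3), (3, 0), (3, 3), (4, 0), (4, 3), (5, 0), (5, 3), (6, 0), (6, 3)]
Unfold 3 (reflect across v@4): 24 holes -> [(1, 0), (1, 3), (1, 4), (1, 7), (2, 0), (2, 3), (2, 4), (2, 7), (3, 0), (3, 3), (3, 4), (3, 7), (4, 0), (4, 3), (4, 4), (4, 7), (5, 0), (5, 3), (5, 4), (5, 7), (6, 0), (6, 3), (6, 4), (6, 7)]
Holes: [(1, 0), (1, 3), (1, 4), (1, 7), (2, 0), (2, 3), (2, 4), (2, 7), (3, 0), (3, 3), (3, 4), (3, 7), (4, 0), (4, 3), (4, 4), (4, 7), (5, 0), (5, 3), (5, 4), (5, 7), (6, 0), (6, 3), (6, 4), (6, 7)]

Answer: no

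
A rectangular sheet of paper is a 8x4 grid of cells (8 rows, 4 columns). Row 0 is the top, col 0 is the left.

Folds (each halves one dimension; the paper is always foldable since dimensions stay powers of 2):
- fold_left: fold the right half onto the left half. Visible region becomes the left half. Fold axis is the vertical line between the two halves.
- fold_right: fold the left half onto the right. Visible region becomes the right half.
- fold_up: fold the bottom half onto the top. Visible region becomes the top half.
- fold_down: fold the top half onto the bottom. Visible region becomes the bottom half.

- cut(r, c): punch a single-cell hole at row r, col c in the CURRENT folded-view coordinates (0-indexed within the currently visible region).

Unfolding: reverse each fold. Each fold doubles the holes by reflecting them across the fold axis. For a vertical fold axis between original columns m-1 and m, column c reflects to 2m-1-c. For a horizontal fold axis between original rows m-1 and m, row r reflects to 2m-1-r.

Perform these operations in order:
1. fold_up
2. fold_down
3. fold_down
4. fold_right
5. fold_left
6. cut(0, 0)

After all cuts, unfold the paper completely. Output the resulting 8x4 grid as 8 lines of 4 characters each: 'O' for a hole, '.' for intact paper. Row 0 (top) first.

Op 1 fold_up: fold axis h@4; visible region now rows[0,4) x cols[0,4) = 4x4
Op 2 fold_down: fold axis h@2; visible region now rows[2,4) x cols[0,4) = 2x4
Op 3 fold_down: fold axis h@3; visible region now rows[3,4) x cols[0,4) = 1x4
Op 4 fold_right: fold axis v@2; visible region now rows[3,4) x cols[2,4) = 1x2
Op 5 fold_left: fold axis v@3; visible region now rows[3,4) x cols[2,3) = 1x1
Op 6 cut(0, 0): punch at orig (3,2); cuts so far [(3, 2)]; region rows[3,4) x cols[2,3) = 1x1
Unfold 1 (reflect across v@3): 2 holes -> [(3, 2), (3, 3)]
Unfold 2 (reflect across v@2): 4 holes -> [(3, 0), (3, 1), (3, 2), (3, 3)]
Unfold 3 (reflect across h@3): 8 holes -> [(2, 0), (2, 1), (2, 2), (2, 3), (3, 0), (3, 1), (3, 2), (3, 3)]
Unfold 4 (reflect across h@2): 16 holes -> [(0, 0), (0, 1), (0, 2), (0, 3), (1, 0), (1, 1), (1, 2), (1, 3), (2, 0), (2, 1), (2, 2), (2, 3), (3, 0), (3, 1), (3, 2), (3, 3)]
Unfold 5 (reflect across h@4): 32 holes -> [(0, 0), (0, 1), (0, 2), (0, 3), (1, 0), (1, 1), (1, 2), (1, 3), (2, 0), (2, 1), (2, 2), (2, 3), (3, 0), (3, 1), (3, 2), (3, 3), (4, 0), (4, 1), (4, 2), (4, 3), (5, 0), (5, 1), (5, 2), (5, 3), (6, 0), (6, 1), (6, 2), (6, 3), (7, 0), (7, 1), (7, 2), (7, 3)]

Answer: OOOO
OOOO
OOOO
OOOO
OOOO
OOOO
OOOO
OOOO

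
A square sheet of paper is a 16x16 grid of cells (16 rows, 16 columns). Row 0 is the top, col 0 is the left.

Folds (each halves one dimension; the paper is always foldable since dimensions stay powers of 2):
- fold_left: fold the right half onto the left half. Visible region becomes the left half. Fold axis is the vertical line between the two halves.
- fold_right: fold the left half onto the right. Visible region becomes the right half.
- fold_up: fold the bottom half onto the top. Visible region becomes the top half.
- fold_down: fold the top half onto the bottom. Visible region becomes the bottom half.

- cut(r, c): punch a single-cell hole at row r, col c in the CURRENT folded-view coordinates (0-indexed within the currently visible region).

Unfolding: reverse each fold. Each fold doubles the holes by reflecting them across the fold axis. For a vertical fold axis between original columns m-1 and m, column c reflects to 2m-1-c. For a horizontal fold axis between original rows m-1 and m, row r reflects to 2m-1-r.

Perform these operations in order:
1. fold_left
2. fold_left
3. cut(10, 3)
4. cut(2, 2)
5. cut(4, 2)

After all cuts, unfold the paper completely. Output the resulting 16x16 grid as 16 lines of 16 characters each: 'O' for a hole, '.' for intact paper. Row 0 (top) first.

Answer: ................
................
..O..O....O..O..
................
..O..O....O..O..
................
................
................
................
................
...OO......OO...
................
................
................
................
................

Derivation:
Op 1 fold_left: fold axis v@8; visible region now rows[0,16) x cols[0,8) = 16x8
Op 2 fold_left: fold axis v@4; visible region now rows[0,16) x cols[0,4) = 16x4
Op 3 cut(10, 3): punch at orig (10,3); cuts so far [(10, 3)]; region rows[0,16) x cols[0,4) = 16x4
Op 4 cut(2, 2): punch at orig (2,2); cuts so far [(2, 2), (10, 3)]; region rows[0,16) x cols[0,4) = 16x4
Op 5 cut(4, 2): punch at orig (4,2); cuts so far [(2, 2), (4, 2), (10, 3)]; region rows[0,16) x cols[0,4) = 16x4
Unfold 1 (reflect across v@4): 6 holes -> [(2, 2), (2, 5), (4, 2), (4, 5), (10, 3), (10, 4)]
Unfold 2 (reflect across v@8): 12 holes -> [(2, 2), (2, 5), (2, 10), (2, 13), (4, 2), (4, 5), (4, 10), (4, 13), (10, 3), (10, 4), (10, 11), (10, 12)]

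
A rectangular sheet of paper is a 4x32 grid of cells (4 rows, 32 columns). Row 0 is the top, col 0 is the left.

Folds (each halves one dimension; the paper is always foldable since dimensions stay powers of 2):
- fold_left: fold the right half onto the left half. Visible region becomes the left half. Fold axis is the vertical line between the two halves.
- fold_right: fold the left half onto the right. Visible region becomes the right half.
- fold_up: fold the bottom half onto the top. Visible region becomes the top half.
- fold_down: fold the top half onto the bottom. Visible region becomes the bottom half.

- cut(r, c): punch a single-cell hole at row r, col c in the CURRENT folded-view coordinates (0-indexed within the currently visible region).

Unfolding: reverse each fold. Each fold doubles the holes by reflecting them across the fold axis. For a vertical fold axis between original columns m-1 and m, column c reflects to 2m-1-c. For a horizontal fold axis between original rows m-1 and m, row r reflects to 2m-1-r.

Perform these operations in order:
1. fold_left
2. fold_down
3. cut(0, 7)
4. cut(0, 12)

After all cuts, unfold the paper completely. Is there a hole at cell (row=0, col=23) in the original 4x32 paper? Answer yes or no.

Answer: no

Derivation:
Op 1 fold_left: fold axis v@16; visible region now rows[0,4) x cols[0,16) = 4x16
Op 2 fold_down: fold axis h@2; visible region now rows[2,4) x cols[0,16) = 2x16
Op 3 cut(0, 7): punch at orig (2,7); cuts so far [(2, 7)]; region rows[2,4) x cols[0,16) = 2x16
Op 4 cut(0, 12): punch at orig (2,12); cuts so far [(2, 7), (2, 12)]; region rows[2,4) x cols[0,16) = 2x16
Unfold 1 (reflect across h@2): 4 holes -> [(1, 7), (1, 12), (2, 7), (2, 12)]
Unfold 2 (reflect across v@16): 8 holes -> [(1, 7), (1, 12), (1, 19), (1, 24), (2, 7), (2, 12), (2, 19), (2, 24)]
Holes: [(1, 7), (1, 12), (1, 19), (1, 24), (2, 7), (2, 12), (2, 19), (2, 24)]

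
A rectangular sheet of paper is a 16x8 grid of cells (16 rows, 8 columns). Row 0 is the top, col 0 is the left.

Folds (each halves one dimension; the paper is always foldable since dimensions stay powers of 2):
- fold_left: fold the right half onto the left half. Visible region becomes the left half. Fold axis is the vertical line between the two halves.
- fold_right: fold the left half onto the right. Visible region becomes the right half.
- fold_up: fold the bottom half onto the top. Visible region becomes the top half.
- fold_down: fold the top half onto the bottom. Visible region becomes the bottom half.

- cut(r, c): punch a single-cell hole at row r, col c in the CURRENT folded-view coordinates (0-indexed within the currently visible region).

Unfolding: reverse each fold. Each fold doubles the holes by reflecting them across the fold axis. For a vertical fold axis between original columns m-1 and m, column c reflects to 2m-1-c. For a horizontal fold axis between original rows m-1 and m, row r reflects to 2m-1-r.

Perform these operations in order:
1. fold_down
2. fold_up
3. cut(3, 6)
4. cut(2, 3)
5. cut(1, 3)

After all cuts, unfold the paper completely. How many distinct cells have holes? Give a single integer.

Op 1 fold_down: fold axis h@8; visible region now rows[8,16) x cols[0,8) = 8x8
Op 2 fold_up: fold axis h@12; visible region now rows[8,12) x cols[0,8) = 4x8
Op 3 cut(3, 6): punch at orig (11,6); cuts so far [(11, 6)]; region rows[8,12) x cols[0,8) = 4x8
Op 4 cut(2, 3): punch at orig (10,3); cuts so far [(10, 3), (11, 6)]; region rows[8,12) x cols[0,8) = 4x8
Op 5 cut(1, 3): punch at orig (9,3); cuts so far [(9, 3), (10, 3), (11, 6)]; region rows[8,12) x cols[0,8) = 4x8
Unfold 1 (reflect across h@12): 6 holes -> [(9, 3), (10, 3), (11, 6), (12, 6), (13, 3), (14, 3)]
Unfold 2 (reflect across h@8): 12 holes -> [(1, 3), (2, 3), (3, 6), (4, 6), (5, 3), (6, 3), (9, 3), (10, 3), (11, 6), (12, 6), (13, 3), (14, 3)]

Answer: 12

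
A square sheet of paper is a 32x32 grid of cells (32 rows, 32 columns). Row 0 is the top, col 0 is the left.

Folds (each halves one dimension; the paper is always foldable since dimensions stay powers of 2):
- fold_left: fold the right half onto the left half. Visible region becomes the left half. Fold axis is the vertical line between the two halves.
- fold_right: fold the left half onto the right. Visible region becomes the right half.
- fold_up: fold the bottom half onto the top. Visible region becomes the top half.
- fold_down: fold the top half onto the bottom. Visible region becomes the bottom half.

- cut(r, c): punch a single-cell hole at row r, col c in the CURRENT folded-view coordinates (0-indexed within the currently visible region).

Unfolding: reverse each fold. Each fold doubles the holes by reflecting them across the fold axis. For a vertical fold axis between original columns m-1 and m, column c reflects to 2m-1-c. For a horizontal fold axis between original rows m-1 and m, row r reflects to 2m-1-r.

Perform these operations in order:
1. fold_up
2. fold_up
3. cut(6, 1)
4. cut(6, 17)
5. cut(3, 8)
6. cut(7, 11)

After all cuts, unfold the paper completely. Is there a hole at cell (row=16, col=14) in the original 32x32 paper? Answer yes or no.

Op 1 fold_up: fold axis h@16; visible region now rows[0,16) x cols[0,32) = 16x32
Op 2 fold_up: fold axis h@8; visible region now rows[0,8) x cols[0,32) = 8x32
Op 3 cut(6, 1): punch at orig (6,1); cuts so far [(6, 1)]; region rows[0,8) x cols[0,32) = 8x32
Op 4 cut(6, 17): punch at orig (6,17); cuts so far [(6, 1), (6, 17)]; region rows[0,8) x cols[0,32) = 8x32
Op 5 cut(3, 8): punch at orig (3,8); cuts so far [(3, 8), (6, 1), (6, 17)]; region rows[0,8) x cols[0,32) = 8x32
Op 6 cut(7, 11): punch at orig (7,11); cuts so far [(3, 8), (6, 1), (6, 17), (7, 11)]; region rows[0,8) x cols[0,32) = 8x32
Unfold 1 (reflect across h@8): 8 holes -> [(3, 8), (6, 1), (6, 17), (7, 11), (8, 11), (9, 1), (9, 17), (12, 8)]
Unfold 2 (reflect across h@16): 16 holes -> [(3, 8), (6, 1), (6, 17), (7, 11), (8, 11), (9, 1), (9, 17), (12, 8), (19, 8), (22, 1), (22, 17), (23, 11), (24, 11), (25, 1), (25, 17), (28, 8)]
Holes: [(3, 8), (6, 1), (6, 17), (7, 11), (8, 11), (9, 1), (9, 17), (12, 8), (19, 8), (22, 1), (22, 17), (23, 11), (24, 11), (25, 1), (25, 17), (28, 8)]

Answer: no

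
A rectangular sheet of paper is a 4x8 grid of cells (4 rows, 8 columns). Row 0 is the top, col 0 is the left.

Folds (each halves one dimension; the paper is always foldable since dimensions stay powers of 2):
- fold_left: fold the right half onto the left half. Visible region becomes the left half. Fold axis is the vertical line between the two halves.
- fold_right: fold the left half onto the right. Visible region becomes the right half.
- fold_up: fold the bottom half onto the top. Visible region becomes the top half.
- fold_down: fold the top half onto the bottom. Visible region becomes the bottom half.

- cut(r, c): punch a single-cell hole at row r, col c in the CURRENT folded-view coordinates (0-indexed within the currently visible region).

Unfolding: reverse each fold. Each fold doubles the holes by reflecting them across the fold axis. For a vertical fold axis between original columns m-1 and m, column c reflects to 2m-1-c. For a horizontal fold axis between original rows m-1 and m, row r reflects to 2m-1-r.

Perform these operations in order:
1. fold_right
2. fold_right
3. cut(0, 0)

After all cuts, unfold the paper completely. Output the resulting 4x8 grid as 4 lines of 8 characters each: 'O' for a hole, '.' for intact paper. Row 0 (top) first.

Answer: .OO..OO.
........
........
........

Derivation:
Op 1 fold_right: fold axis v@4; visible region now rows[0,4) x cols[4,8) = 4x4
Op 2 fold_right: fold axis v@6; visible region now rows[0,4) x cols[6,8) = 4x2
Op 3 cut(0, 0): punch at orig (0,6); cuts so far [(0, 6)]; region rows[0,4) x cols[6,8) = 4x2
Unfold 1 (reflect across v@6): 2 holes -> [(0, 5), (0, 6)]
Unfold 2 (reflect across v@4): 4 holes -> [(0, 1), (0, 2), (0, 5), (0, 6)]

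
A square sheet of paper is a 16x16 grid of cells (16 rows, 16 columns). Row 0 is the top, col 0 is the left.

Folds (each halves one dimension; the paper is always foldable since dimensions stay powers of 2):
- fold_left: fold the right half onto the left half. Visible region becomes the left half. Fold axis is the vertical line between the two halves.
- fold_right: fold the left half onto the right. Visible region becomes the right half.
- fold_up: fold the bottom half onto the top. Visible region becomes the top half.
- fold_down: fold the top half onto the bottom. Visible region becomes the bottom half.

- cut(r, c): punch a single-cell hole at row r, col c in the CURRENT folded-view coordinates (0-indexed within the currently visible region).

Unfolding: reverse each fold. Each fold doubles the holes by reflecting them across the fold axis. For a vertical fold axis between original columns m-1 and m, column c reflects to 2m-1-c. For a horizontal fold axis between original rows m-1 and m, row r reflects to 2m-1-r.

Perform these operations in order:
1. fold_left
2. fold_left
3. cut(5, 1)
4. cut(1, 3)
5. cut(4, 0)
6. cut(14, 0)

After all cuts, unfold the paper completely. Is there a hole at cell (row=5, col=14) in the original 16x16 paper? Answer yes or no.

Op 1 fold_left: fold axis v@8; visible region now rows[0,16) x cols[0,8) = 16x8
Op 2 fold_left: fold axis v@4; visible region now rows[0,16) x cols[0,4) = 16x4
Op 3 cut(5, 1): punch at orig (5,1); cuts so far [(5, 1)]; region rows[0,16) x cols[0,4) = 16x4
Op 4 cut(1, 3): punch at orig (1,3); cuts so far [(1, 3), (5, 1)]; region rows[0,16) x cols[0,4) = 16x4
Op 5 cut(4, 0): punch at orig (4,0); cuts so far [(1, 3), (4, 0), (5, 1)]; region rows[0,16) x cols[0,4) = 16x4
Op 6 cut(14, 0): punch at orig (14,0); cuts so far [(1, 3), (4, 0), (5, 1), (14, 0)]; region rows[0,16) x cols[0,4) = 16x4
Unfold 1 (reflect across v@4): 8 holes -> [(1, 3), (1, 4), (4, 0), (4, 7), (5, 1), (5, 6), (14, 0), (14, 7)]
Unfold 2 (reflect across v@8): 16 holes -> [(1, 3), (1, 4), (1, 11), (1, 12), (4, 0), (4, 7), (4, 8), (4, 15), (5, 1), (5, 6), (5, 9), (5, 14), (14, 0), (14, 7), (14, 8), (14, 15)]
Holes: [(1, 3), (1, 4), (1, 11), (1, 12), (4, 0), (4, 7), (4, 8), (4, 15), (5, 1), (5, 6), (5, 9), (5, 14), (14, 0), (14, 7), (14, 8), (14, 15)]

Answer: yes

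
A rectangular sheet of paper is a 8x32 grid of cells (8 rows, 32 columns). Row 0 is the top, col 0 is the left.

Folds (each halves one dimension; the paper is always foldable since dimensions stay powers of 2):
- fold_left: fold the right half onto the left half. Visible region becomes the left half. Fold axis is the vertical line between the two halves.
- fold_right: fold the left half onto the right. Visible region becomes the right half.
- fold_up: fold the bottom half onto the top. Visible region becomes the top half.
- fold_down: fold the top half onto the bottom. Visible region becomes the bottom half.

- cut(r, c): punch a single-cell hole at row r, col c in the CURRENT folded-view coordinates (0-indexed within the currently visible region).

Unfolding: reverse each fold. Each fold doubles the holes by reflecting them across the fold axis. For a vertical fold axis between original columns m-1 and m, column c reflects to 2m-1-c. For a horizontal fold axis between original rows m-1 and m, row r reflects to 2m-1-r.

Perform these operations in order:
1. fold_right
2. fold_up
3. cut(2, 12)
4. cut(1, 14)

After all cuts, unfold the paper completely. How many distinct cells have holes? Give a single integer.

Op 1 fold_right: fold axis v@16; visible region now rows[0,8) x cols[16,32) = 8x16
Op 2 fold_up: fold axis h@4; visible region now rows[0,4) x cols[16,32) = 4x16
Op 3 cut(2, 12): punch at orig (2,28); cuts so far [(2, 28)]; region rows[0,4) x cols[16,32) = 4x16
Op 4 cut(1, 14): punch at orig (1,30); cuts so far [(1, 30), (2, 28)]; region rows[0,4) x cols[16,32) = 4x16
Unfold 1 (reflect across h@4): 4 holes -> [(1, 30), (2, 28), (5, 28), (6, 30)]
Unfold 2 (reflect across v@16): 8 holes -> [(1, 1), (1, 30), (2, 3), (2, 28), (5, 3), (5, 28), (6, 1), (6, 30)]

Answer: 8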